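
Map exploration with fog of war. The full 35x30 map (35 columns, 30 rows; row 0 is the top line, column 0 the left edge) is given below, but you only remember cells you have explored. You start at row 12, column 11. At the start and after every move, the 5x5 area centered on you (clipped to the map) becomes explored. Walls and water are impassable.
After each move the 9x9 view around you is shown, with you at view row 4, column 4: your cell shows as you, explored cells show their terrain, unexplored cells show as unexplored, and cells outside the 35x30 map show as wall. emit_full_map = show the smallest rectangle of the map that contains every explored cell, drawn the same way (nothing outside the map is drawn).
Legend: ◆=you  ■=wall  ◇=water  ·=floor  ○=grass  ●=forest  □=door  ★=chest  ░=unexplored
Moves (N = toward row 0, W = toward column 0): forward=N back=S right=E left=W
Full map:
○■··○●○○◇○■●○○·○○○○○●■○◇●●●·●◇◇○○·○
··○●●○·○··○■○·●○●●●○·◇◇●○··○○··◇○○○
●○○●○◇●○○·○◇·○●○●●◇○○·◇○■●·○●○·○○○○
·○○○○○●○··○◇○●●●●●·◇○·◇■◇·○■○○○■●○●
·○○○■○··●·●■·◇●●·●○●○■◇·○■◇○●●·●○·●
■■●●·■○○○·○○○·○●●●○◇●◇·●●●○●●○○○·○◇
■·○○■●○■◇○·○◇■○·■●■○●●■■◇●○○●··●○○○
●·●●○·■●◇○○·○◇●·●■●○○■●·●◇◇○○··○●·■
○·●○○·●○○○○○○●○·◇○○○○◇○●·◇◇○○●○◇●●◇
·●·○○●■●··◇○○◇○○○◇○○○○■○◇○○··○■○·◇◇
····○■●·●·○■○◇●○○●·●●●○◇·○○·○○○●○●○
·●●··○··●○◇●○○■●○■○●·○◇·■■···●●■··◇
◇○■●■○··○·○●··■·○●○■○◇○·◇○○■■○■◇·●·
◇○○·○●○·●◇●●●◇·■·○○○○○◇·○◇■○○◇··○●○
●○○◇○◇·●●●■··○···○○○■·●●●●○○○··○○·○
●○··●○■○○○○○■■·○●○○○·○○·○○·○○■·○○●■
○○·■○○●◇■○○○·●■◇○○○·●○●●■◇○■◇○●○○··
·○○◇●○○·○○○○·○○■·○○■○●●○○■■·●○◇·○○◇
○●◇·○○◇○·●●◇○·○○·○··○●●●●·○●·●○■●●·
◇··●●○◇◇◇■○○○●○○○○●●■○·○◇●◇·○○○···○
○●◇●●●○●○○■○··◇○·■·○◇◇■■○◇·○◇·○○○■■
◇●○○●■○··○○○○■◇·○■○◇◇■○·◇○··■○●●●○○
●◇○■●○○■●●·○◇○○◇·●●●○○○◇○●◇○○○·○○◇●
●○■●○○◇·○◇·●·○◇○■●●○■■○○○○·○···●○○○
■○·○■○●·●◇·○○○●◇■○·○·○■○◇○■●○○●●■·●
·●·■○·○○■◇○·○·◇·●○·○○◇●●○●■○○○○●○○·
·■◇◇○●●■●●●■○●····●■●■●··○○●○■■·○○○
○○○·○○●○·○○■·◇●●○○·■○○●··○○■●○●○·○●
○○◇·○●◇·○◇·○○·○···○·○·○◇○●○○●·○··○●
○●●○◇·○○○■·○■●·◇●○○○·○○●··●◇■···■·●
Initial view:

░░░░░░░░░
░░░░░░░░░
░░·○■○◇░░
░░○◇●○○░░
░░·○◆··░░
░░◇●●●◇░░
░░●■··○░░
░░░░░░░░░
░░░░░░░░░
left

░░░░░░░░░
░░░░░░░░░
░░●·○■○◇░
░░●○◇●○○░
░░○·◆●··░
░░●◇●●●◇░
░░●●■··○░
░░░░░░░░░
░░░░░░░░░

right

░░░░░░░░░
░░░░░░░░░
░●·○■○◇░░
░●○◇●○○░░
░○·○◆··░░
░●◇●●●◇░░
░●●■··○░░
░░░░░░░░░
░░░░░░░░░

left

░░░░░░░░░
░░░░░░░░░
░░●·○■○◇░
░░●○◇●○○░
░░○·◆●··░
░░●◇●●●◇░
░░●●■··○░
░░░░░░░░░
░░░░░░░░░

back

░░░░░░░░░
░░●·○■○◇░
░░●○◇●○○░
░░○·○●··░
░░●◇◆●●◇░
░░●●■··○░
░░○○○○■░░
░░░░░░░░░
░░░░░░░░░

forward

░░░░░░░░░
░░░░░░░░░
░░●·○■○◇░
░░●○◇●○○░
░░○·◆●··░
░░●◇●●●◇░
░░●●■··○░
░░○○○○■░░
░░░░░░░░░

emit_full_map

●·○■○◇
●○◇●○○
○·◆●··
●◇●●●◇
●●■··○
○○○○■░

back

░░░░░░░░░
░░●·○■○◇░
░░●○◇●○○░
░░○·○●··░
░░●◇◆●●◇░
░░●●■··○░
░░○○○○■░░
░░░░░░░░░
░░░░░░░░░

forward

░░░░░░░░░
░░░░░░░░░
░░●·○■○◇░
░░●○◇●○○░
░░○·◆●··░
░░●◇●●●◇░
░░●●■··○░
░░○○○○■░░
░░░░░░░░░

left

░░░░░░░░░
░░░░░░░░░
░░·●·○■○◇
░░·●○◇●○○
░░·○◆○●··
░░·●◇●●●◇
░░●●●■··○
░░░○○○○■░
░░░░░░░░░

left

░░░░░░░░░
░░░░░░░░░
░░●·●·○■○
░░··●○◇●○
░░··◆·○●·
░░○·●◇●●●
░░·●●●■··
░░░░○○○○■
░░░░░░░░░

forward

░░░░░░░░░
░░░░░░░░░
░░■●··◇░░
░░●·●·○■○
░░··◆○◇●○
░░··○·○●·
░░○·●◇●●●
░░·●●●■··
░░░░○○○○■

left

░░░░░░░░░
░░░░░░░░░
░░●■●··◇░
░░■●·●·○■
░░○·◆●○◇●
░░○··○·○●
░░●○·●◇●●
░░░·●●●■·
░░░░░○○○○

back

░░░░░░░░░
░░●■●··◇░
░░■●·●·○■
░░○··●○◇●
░░○·◆○·○●
░░●○·●◇●●
░░◇·●●●■·
░░░░░○○○○
░░░░░░░░░

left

░░░░░░░░░
░░░●■●··◇
░░○■●·●·○
░░·○··●○◇
░░■○◆·○·○
░░○●○·●◇●
░░○◇·●●●■
░░░░░░○○○
░░░░░░░░░

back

░░░●■●··◇
░░○■●·●·○
░░·○··●○◇
░░■○··○·○
░░○●◆·●◇●
░░○◇·●●●■
░░●○■○○○○
░░░░░░░░░
░░░░░░░░░

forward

░░░░░░░░░
░░░●■●··◇
░░○■●·●·○
░░·○··●○◇
░░■○◆·○·○
░░○●○·●◇●
░░○◇·●●●■
░░●○■○○○○
░░░░░░░░░

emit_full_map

░●■●··◇░░░
○■●·●·○■○◇
·○··●○◇●○○
■○◆·○·○●··
○●○·●◇●●●◇
○◇·●●●■··○
●○■○○○○○■░

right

░░░░░░░░░
░░●■●··◇░
░○■●·●·○■
░·○··●○◇●
░■○·◆○·○●
░○●○·●◇●●
░○◇·●●●■·
░●○■○○○○○
░░░░░░░░░

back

░░●■●··◇░
░○■●·●·○■
░·○··●○◇●
░■○··○·○●
░○●○◆●◇●●
░○◇·●●●■·
░●○■○○○○○
░░░░░░░░░
░░░░░░░░░

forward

░░░░░░░░░
░░●■●··◇░
░○■●·●·○■
░·○··●○◇●
░■○·◆○·○●
░○●○·●◇●●
░○◇·●●●■·
░●○■○○○○○
░░░░░░░░░

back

░░●■●··◇░
░○■●·●·○■
░·○··●○◇●
░■○··○·○●
░○●○◆●◇●●
░○◇·●●●■·
░●○■○○○○○
░░░░░░░░░
░░░░░░░░░


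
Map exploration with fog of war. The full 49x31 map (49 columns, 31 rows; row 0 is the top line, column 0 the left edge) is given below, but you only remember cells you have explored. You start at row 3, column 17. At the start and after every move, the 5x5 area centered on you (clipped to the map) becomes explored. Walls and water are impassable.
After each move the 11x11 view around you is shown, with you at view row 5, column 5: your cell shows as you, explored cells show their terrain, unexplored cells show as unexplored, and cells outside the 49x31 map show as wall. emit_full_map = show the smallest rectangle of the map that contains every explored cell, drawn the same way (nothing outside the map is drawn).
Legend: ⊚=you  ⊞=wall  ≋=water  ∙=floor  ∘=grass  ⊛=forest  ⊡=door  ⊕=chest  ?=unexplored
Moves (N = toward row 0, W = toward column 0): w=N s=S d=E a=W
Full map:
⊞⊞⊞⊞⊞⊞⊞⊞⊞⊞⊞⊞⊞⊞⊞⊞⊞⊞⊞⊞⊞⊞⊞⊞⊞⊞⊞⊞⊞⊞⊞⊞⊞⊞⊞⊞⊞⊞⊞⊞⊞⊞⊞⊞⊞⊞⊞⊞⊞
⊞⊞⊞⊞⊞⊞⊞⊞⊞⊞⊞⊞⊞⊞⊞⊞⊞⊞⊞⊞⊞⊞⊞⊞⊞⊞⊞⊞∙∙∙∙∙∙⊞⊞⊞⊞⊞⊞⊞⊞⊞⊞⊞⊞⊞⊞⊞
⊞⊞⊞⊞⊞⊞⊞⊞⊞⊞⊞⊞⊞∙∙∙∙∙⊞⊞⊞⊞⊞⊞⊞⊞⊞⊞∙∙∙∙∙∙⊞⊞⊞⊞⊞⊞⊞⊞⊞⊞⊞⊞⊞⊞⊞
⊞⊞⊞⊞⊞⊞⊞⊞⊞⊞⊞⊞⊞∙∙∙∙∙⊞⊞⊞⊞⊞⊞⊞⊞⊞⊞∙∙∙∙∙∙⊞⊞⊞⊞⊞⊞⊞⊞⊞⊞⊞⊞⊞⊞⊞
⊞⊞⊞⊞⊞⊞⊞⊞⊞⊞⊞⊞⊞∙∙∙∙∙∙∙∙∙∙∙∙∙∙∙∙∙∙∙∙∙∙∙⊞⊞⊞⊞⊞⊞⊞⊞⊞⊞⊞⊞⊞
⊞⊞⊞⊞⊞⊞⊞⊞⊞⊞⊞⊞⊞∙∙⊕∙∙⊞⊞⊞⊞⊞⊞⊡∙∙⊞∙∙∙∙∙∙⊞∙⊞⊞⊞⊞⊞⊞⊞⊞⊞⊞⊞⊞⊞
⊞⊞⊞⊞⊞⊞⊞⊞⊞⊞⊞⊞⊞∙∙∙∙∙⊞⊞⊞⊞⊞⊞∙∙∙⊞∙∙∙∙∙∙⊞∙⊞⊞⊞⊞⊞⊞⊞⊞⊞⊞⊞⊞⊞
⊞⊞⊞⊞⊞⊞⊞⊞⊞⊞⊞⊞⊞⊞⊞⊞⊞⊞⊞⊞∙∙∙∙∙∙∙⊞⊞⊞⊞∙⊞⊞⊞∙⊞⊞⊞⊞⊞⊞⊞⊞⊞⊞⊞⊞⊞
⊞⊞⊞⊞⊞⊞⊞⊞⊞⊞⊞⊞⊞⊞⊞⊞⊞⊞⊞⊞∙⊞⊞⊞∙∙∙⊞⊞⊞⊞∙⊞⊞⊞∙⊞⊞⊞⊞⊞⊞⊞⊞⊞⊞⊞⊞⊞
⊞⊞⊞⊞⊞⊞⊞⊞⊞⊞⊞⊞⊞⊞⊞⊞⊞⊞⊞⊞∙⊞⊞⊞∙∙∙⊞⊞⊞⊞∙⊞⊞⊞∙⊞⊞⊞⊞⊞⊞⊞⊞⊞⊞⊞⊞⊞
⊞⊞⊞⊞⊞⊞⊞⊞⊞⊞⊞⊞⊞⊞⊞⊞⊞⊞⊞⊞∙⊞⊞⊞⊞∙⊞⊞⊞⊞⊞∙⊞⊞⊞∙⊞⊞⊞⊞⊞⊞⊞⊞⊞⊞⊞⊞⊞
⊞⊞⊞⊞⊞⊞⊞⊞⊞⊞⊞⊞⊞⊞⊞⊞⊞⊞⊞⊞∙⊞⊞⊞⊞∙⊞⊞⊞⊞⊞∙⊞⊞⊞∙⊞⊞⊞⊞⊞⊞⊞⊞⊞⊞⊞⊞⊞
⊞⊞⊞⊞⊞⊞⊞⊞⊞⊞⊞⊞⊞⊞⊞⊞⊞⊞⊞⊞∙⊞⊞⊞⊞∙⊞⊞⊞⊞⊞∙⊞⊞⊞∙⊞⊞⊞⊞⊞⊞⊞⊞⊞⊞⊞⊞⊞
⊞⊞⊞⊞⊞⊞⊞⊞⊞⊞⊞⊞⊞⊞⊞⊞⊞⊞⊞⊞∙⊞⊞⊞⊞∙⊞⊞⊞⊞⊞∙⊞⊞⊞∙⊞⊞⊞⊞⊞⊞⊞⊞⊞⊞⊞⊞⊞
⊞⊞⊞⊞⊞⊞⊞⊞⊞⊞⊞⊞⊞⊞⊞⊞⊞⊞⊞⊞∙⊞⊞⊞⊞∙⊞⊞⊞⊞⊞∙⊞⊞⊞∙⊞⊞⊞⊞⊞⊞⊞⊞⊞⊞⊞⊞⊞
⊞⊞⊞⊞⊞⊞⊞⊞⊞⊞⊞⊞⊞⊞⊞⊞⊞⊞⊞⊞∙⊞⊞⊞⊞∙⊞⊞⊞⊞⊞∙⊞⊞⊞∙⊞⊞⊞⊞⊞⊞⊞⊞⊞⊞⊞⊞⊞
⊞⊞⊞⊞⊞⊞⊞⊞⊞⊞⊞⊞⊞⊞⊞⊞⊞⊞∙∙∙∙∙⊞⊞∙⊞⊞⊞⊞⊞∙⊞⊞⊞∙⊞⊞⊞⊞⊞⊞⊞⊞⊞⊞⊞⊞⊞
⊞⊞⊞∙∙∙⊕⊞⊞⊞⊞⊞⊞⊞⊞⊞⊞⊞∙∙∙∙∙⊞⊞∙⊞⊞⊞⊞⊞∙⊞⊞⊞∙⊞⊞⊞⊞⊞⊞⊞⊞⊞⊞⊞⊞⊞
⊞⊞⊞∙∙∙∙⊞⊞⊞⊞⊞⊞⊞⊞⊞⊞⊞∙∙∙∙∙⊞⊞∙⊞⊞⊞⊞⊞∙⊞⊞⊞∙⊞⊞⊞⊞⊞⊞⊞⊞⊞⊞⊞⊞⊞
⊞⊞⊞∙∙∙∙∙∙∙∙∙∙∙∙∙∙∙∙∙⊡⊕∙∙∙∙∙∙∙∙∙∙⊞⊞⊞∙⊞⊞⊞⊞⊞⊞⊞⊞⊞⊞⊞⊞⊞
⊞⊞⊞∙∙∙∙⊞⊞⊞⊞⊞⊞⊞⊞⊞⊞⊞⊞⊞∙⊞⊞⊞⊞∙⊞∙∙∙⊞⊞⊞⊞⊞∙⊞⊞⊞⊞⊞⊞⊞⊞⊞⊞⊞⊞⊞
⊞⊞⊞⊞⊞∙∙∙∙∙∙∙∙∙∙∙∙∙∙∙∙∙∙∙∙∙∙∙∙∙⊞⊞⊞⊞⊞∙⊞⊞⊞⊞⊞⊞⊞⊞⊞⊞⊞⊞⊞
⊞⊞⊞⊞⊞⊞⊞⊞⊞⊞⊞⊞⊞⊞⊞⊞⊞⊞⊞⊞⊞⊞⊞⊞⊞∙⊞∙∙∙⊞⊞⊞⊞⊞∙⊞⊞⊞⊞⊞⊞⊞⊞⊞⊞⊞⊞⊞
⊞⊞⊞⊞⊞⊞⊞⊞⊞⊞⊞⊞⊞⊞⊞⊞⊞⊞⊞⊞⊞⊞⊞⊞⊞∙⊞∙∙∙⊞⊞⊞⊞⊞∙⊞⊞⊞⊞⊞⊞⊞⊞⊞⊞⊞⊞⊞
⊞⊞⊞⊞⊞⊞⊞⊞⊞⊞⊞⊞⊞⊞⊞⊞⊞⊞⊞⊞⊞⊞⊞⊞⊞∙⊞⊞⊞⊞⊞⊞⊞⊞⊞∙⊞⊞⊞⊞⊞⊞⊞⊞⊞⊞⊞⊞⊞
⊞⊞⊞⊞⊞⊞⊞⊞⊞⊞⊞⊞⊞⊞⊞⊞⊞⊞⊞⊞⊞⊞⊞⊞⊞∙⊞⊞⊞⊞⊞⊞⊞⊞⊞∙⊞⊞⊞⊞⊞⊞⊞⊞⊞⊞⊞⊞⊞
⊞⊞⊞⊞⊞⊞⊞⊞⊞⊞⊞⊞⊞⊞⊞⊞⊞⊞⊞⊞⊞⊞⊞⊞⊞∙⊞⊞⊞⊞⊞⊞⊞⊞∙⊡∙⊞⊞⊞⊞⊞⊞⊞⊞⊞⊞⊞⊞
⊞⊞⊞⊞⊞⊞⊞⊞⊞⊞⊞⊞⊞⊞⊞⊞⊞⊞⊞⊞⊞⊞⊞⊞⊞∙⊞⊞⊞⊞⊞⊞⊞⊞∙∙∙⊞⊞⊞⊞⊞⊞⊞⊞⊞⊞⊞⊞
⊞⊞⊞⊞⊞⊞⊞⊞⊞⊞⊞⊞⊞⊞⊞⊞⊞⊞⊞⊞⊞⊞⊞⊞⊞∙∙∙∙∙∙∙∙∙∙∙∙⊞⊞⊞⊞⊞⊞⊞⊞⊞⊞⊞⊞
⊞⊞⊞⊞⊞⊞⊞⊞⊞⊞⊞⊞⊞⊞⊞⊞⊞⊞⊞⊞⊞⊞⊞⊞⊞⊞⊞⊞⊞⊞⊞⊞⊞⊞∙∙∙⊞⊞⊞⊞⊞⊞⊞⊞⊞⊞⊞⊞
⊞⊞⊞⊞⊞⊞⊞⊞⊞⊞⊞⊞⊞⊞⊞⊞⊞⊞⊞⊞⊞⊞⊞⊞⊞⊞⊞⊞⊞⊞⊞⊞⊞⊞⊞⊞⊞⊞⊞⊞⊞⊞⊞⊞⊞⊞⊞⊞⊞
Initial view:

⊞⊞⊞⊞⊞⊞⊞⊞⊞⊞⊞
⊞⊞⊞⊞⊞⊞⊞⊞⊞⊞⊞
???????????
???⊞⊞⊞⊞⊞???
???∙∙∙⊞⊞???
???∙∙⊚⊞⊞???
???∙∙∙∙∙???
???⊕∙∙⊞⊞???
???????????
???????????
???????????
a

⊞⊞⊞⊞⊞⊞⊞⊞⊞⊞⊞
⊞⊞⊞⊞⊞⊞⊞⊞⊞⊞⊞
???????????
???⊞⊞⊞⊞⊞⊞??
???∙∙∙∙⊞⊞??
???∙∙⊚∙⊞⊞??
???∙∙∙∙∙∙??
???∙⊕∙∙⊞⊞??
???????????
???????????
???????????

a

⊞⊞⊞⊞⊞⊞⊞⊞⊞⊞⊞
⊞⊞⊞⊞⊞⊞⊞⊞⊞⊞⊞
???????????
???⊞⊞⊞⊞⊞⊞⊞?
???∙∙∙∙∙⊞⊞?
???∙∙⊚∙∙⊞⊞?
???∙∙∙∙∙∙∙?
???∙∙⊕∙∙⊞⊞?
???????????
???????????
???????????

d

⊞⊞⊞⊞⊞⊞⊞⊞⊞⊞⊞
⊞⊞⊞⊞⊞⊞⊞⊞⊞⊞⊞
???????????
??⊞⊞⊞⊞⊞⊞⊞??
??∙∙∙∙∙⊞⊞??
??∙∙∙⊚∙⊞⊞??
??∙∙∙∙∙∙∙??
??∙∙⊕∙∙⊞⊞??
???????????
???????????
???????????

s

⊞⊞⊞⊞⊞⊞⊞⊞⊞⊞⊞
???????????
??⊞⊞⊞⊞⊞⊞⊞??
??∙∙∙∙∙⊞⊞??
??∙∙∙∙∙⊞⊞??
??∙∙∙⊚∙∙∙??
??∙∙⊕∙∙⊞⊞??
???∙∙∙∙⊞???
???????????
???????????
???????????

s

???????????
??⊞⊞⊞⊞⊞⊞⊞??
??∙∙∙∙∙⊞⊞??
??∙∙∙∙∙⊞⊞??
??∙∙∙∙∙∙∙??
??∙∙⊕⊚∙⊞⊞??
???∙∙∙∙⊞???
???⊞⊞⊞⊞⊞???
???????????
???????????
???????????

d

???????????
?⊞⊞⊞⊞⊞⊞⊞???
?∙∙∙∙∙⊞⊞???
?∙∙∙∙∙⊞⊞???
?∙∙∙∙∙∙∙???
?∙∙⊕∙⊚⊞⊞???
??∙∙∙∙⊞⊞???
??⊞⊞⊞⊞⊞⊞???
???????????
???????????
???????????

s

?⊞⊞⊞⊞⊞⊞⊞???
?∙∙∙∙∙⊞⊞???
?∙∙∙∙∙⊞⊞???
?∙∙∙∙∙∙∙???
?∙∙⊕∙∙⊞⊞???
??∙∙∙⊚⊞⊞???
??⊞⊞⊞⊞⊞⊞???
???⊞⊞⊞⊞⊞???
???????????
???????????
???????????

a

??⊞⊞⊞⊞⊞⊞⊞??
??∙∙∙∙∙⊞⊞??
??∙∙∙∙∙⊞⊞??
??∙∙∙∙∙∙∙??
??∙∙⊕∙∙⊞⊞??
???∙∙⊚∙⊞⊞??
???⊞⊞⊞⊞⊞⊞??
???⊞⊞⊞⊞⊞⊞??
???????????
???????????
???????????

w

???????????
??⊞⊞⊞⊞⊞⊞⊞??
??∙∙∙∙∙⊞⊞??
??∙∙∙∙∙⊞⊞??
??∙∙∙∙∙∙∙??
??∙∙⊕⊚∙⊞⊞??
???∙∙∙∙⊞⊞??
???⊞⊞⊞⊞⊞⊞??
???⊞⊞⊞⊞⊞⊞??
???????????
???????????

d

???????????
?⊞⊞⊞⊞⊞⊞⊞???
?∙∙∙∙∙⊞⊞???
?∙∙∙∙∙⊞⊞???
?∙∙∙∙∙∙∙???
?∙∙⊕∙⊚⊞⊞???
??∙∙∙∙⊞⊞???
??⊞⊞⊞⊞⊞⊞???
??⊞⊞⊞⊞⊞⊞???
???????????
???????????

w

⊞⊞⊞⊞⊞⊞⊞⊞⊞⊞⊞
???????????
?⊞⊞⊞⊞⊞⊞⊞???
?∙∙∙∙∙⊞⊞???
?∙∙∙∙∙⊞⊞???
?∙∙∙∙⊚∙∙???
?∙∙⊕∙∙⊞⊞???
??∙∙∙∙⊞⊞???
??⊞⊞⊞⊞⊞⊞???
??⊞⊞⊞⊞⊞⊞???
???????????

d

⊞⊞⊞⊞⊞⊞⊞⊞⊞⊞⊞
???????????
⊞⊞⊞⊞⊞⊞⊞????
∙∙∙∙∙⊞⊞⊞???
∙∙∙∙∙⊞⊞⊞???
∙∙∙∙∙⊚∙∙???
∙∙⊕∙∙⊞⊞⊞???
?∙∙∙∙⊞⊞⊞???
?⊞⊞⊞⊞⊞⊞????
?⊞⊞⊞⊞⊞⊞????
???????????

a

⊞⊞⊞⊞⊞⊞⊞⊞⊞⊞⊞
???????????
?⊞⊞⊞⊞⊞⊞⊞???
?∙∙∙∙∙⊞⊞⊞??
?∙∙∙∙∙⊞⊞⊞??
?∙∙∙∙⊚∙∙∙??
?∙∙⊕∙∙⊞⊞⊞??
??∙∙∙∙⊞⊞⊞??
??⊞⊞⊞⊞⊞⊞???
??⊞⊞⊞⊞⊞⊞???
???????????

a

⊞⊞⊞⊞⊞⊞⊞⊞⊞⊞⊞
???????????
??⊞⊞⊞⊞⊞⊞⊞??
??∙∙∙∙∙⊞⊞⊞?
??∙∙∙∙∙⊞⊞⊞?
??∙∙∙⊚∙∙∙∙?
??∙∙⊕∙∙⊞⊞⊞?
???∙∙∙∙⊞⊞⊞?
???⊞⊞⊞⊞⊞⊞??
???⊞⊞⊞⊞⊞⊞??
???????????

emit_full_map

⊞⊞⊞⊞⊞⊞⊞?
∙∙∙∙∙⊞⊞⊞
∙∙∙∙∙⊞⊞⊞
∙∙∙⊚∙∙∙∙
∙∙⊕∙∙⊞⊞⊞
?∙∙∙∙⊞⊞⊞
?⊞⊞⊞⊞⊞⊞?
?⊞⊞⊞⊞⊞⊞?

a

⊞⊞⊞⊞⊞⊞⊞⊞⊞⊞⊞
???????????
???⊞⊞⊞⊞⊞⊞⊞?
???∙∙∙∙∙⊞⊞⊞
???∙∙∙∙∙⊞⊞⊞
???∙∙⊚∙∙∙∙∙
???∙∙⊕∙∙⊞⊞⊞
???∙∙∙∙∙⊞⊞⊞
????⊞⊞⊞⊞⊞⊞?
????⊞⊞⊞⊞⊞⊞?
???????????

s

???????????
???⊞⊞⊞⊞⊞⊞⊞?
???∙∙∙∙∙⊞⊞⊞
???∙∙∙∙∙⊞⊞⊞
???∙∙∙∙∙∙∙∙
???∙∙⊚∙∙⊞⊞⊞
???∙∙∙∙∙⊞⊞⊞
???⊞⊞⊞⊞⊞⊞⊞?
????⊞⊞⊞⊞⊞⊞?
???????????
???????????

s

???⊞⊞⊞⊞⊞⊞⊞?
???∙∙∙∙∙⊞⊞⊞
???∙∙∙∙∙⊞⊞⊞
???∙∙∙∙∙∙∙∙
???∙∙⊕∙∙⊞⊞⊞
???∙∙⊚∙∙⊞⊞⊞
???⊞⊞⊞⊞⊞⊞⊞?
???⊞⊞⊞⊞⊞⊞⊞?
???????????
???????????
???????????

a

????⊞⊞⊞⊞⊞⊞⊞
????∙∙∙∙∙⊞⊞
????∙∙∙∙∙⊞⊞
???⊞∙∙∙∙∙∙∙
???⊞∙∙⊕∙∙⊞⊞
???⊞∙⊚∙∙∙⊞⊞
???⊞⊞⊞⊞⊞⊞⊞⊞
???⊞⊞⊞⊞⊞⊞⊞⊞
???????????
???????????
???????????

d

???⊞⊞⊞⊞⊞⊞⊞?
???∙∙∙∙∙⊞⊞⊞
???∙∙∙∙∙⊞⊞⊞
??⊞∙∙∙∙∙∙∙∙
??⊞∙∙⊕∙∙⊞⊞⊞
??⊞∙∙⊚∙∙⊞⊞⊞
??⊞⊞⊞⊞⊞⊞⊞⊞?
??⊞⊞⊞⊞⊞⊞⊞⊞?
???????????
???????????
???????????

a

????⊞⊞⊞⊞⊞⊞⊞
????∙∙∙∙∙⊞⊞
????∙∙∙∙∙⊞⊞
???⊞∙∙∙∙∙∙∙
???⊞∙∙⊕∙∙⊞⊞
???⊞∙⊚∙∙∙⊞⊞
???⊞⊞⊞⊞⊞⊞⊞⊞
???⊞⊞⊞⊞⊞⊞⊞⊞
???????????
???????????
???????????

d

???⊞⊞⊞⊞⊞⊞⊞?
???∙∙∙∙∙⊞⊞⊞
???∙∙∙∙∙⊞⊞⊞
??⊞∙∙∙∙∙∙∙∙
??⊞∙∙⊕∙∙⊞⊞⊞
??⊞∙∙⊚∙∙⊞⊞⊞
??⊞⊞⊞⊞⊞⊞⊞⊞?
??⊞⊞⊞⊞⊞⊞⊞⊞?
???????????
???????????
???????????

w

???????????
???⊞⊞⊞⊞⊞⊞⊞?
???∙∙∙∙∙⊞⊞⊞
???∙∙∙∙∙⊞⊞⊞
??⊞∙∙∙∙∙∙∙∙
??⊞∙∙⊚∙∙⊞⊞⊞
??⊞∙∙∙∙∙⊞⊞⊞
??⊞⊞⊞⊞⊞⊞⊞⊞?
??⊞⊞⊞⊞⊞⊞⊞⊞?
???????????
???????????

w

⊞⊞⊞⊞⊞⊞⊞⊞⊞⊞⊞
???????????
???⊞⊞⊞⊞⊞⊞⊞?
???∙∙∙∙∙⊞⊞⊞
???∙∙∙∙∙⊞⊞⊞
??⊞∙∙⊚∙∙∙∙∙
??⊞∙∙⊕∙∙⊞⊞⊞
??⊞∙∙∙∙∙⊞⊞⊞
??⊞⊞⊞⊞⊞⊞⊞⊞?
??⊞⊞⊞⊞⊞⊞⊞⊞?
???????????

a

⊞⊞⊞⊞⊞⊞⊞⊞⊞⊞⊞
???????????
????⊞⊞⊞⊞⊞⊞⊞
???⊞∙∙∙∙∙⊞⊞
???⊞∙∙∙∙∙⊞⊞
???⊞∙⊚∙∙∙∙∙
???⊞∙∙⊕∙∙⊞⊞
???⊞∙∙∙∙∙⊞⊞
???⊞⊞⊞⊞⊞⊞⊞⊞
???⊞⊞⊞⊞⊞⊞⊞⊞
???????????

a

⊞⊞⊞⊞⊞⊞⊞⊞⊞⊞⊞
???????????
?????⊞⊞⊞⊞⊞⊞
???⊞⊞∙∙∙∙∙⊞
???⊞⊞∙∙∙∙∙⊞
???⊞⊞⊚∙∙∙∙∙
???⊞⊞∙∙⊕∙∙⊞
???⊞⊞∙∙∙∙∙⊞
????⊞⊞⊞⊞⊞⊞⊞
????⊞⊞⊞⊞⊞⊞⊞
???????????

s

???????????
?????⊞⊞⊞⊞⊞⊞
???⊞⊞∙∙∙∙∙⊞
???⊞⊞∙∙∙∙∙⊞
???⊞⊞∙∙∙∙∙∙
???⊞⊞⊚∙⊕∙∙⊞
???⊞⊞∙∙∙∙∙⊞
???⊞⊞⊞⊞⊞⊞⊞⊞
????⊞⊞⊞⊞⊞⊞⊞
???????????
???????????

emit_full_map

??⊞⊞⊞⊞⊞⊞⊞?
⊞⊞∙∙∙∙∙⊞⊞⊞
⊞⊞∙∙∙∙∙⊞⊞⊞
⊞⊞∙∙∙∙∙∙∙∙
⊞⊞⊚∙⊕∙∙⊞⊞⊞
⊞⊞∙∙∙∙∙⊞⊞⊞
⊞⊞⊞⊞⊞⊞⊞⊞⊞?
?⊞⊞⊞⊞⊞⊞⊞⊞?


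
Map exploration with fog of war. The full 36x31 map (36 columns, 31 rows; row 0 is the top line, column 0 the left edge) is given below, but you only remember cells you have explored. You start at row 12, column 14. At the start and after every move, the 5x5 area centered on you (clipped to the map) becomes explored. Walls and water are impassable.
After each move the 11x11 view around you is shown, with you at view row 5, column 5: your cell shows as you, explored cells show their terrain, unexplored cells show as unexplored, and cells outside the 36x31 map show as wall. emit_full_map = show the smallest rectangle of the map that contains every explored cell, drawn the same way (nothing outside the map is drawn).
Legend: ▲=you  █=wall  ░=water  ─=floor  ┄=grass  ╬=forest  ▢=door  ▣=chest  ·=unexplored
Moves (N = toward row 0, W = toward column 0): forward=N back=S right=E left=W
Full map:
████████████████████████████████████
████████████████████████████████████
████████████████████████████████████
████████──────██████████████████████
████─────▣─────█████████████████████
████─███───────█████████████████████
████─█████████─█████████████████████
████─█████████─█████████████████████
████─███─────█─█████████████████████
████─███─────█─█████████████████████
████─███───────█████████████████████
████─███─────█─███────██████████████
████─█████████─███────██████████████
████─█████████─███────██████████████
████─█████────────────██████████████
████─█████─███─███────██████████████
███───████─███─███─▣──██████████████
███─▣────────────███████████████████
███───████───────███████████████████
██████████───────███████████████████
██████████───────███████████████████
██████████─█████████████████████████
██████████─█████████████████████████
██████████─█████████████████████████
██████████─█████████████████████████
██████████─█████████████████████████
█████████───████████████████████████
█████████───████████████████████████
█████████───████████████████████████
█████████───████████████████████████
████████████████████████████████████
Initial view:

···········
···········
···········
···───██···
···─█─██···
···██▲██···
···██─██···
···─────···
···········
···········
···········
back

···········
···········
···───██···
···─█─██···
···██─██···
···██▲██···
···─────···
···██─██···
···········
···········
···········

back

···········
···───██···
···─█─██···
···██─██···
···██─██···
···──▲──···
···██─██···
···██─██···
···········
···········
···········

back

···───██···
···─█─██···
···██─██···
···██─██···
···─────···
···██▲██···
···██─██···
···─────···
···········
···········
···········

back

···─█─██···
···██─██···
···██─██···
···─────···
···██─██···
···██▲██···
···─────···
···─────···
···········
···········
···········

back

···██─██···
···██─██···
···─────···
···██─██···
···██─██···
···──▲──···
···─────···
···─────···
···········
···········
···········

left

····██─██··
····██─██··
····─────··
···███─██··
···███─██··
···──▲───··
···──────··
···──────··
···········
···········
···········

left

·····██─██·
·····██─██·
·····─────·
···─███─██·
···─███─██·
···──▲────·
···───────·
···───────·
···········
···········
···········

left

······██─██
······██─██
······─────
···█─███─██
···█─███─██
···──▲─────
···█───────
···█───────
···········
···········
···········

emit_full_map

···───██
···─█─██
···██─██
···██─██
···─────
█─███─██
█─███─██
──▲─────
█───────
█───────

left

·······██─█
·······██─█
·······────
···██─███─█
···██─███─█
···──▲─────
···██──────
···██──────
···········
···········
···········

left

········██─
········██─
········───
···███─███─
···███─███─
···──▲─────
···███─────
···███─────
···········
···········
···········

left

·········██
·········██
·········──
···████─███
···████─███
···──▲─────
···████────
···████────
···········
···········
···········

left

··········█
··········█
··········─
···█████─██
···─████─██
···──▲─────
···─████───
···█████───
···········
···········
···········

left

···········
···········
···········
···─█████─█
···──████─█
···▣─▲─────
···──████──
···██████──
···········
···········
···········

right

··········█
··········█
··········─
··─█████─██
··──████─██
··▣──▲─────
··──████───
··██████───
···········
···········
···········

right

·········██
·········██
·········──
·─█████─███
·──████─███
·▣───▲─────
·──████────
·██████────
···········
···········
···········

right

········██─
········██─
········───
─█████─███─
──████─███─
▣────▲─────
──████─────
██████─────
···········
···········
···········

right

·······██─█
·······██─█
·······────
█████─███─█
─████─███─█
─────▲─────
─████──────
█████──────
···········
···········
···········

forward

·······─█─█
·······██─█
·······██─█
···██──────
█████─███─█
─████▲███─█
───────────
─████──────
█████──────
···········
···········

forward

·······───█
·······─█─█
·······██─█
···██████─█
···██──────
█████▲███─█
─████─███─█
───────────
─████──────
█████──────
···········

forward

···········
·······───█
·······─█─█
···██████─█
···██████─█
···██▲─────
█████─███─█
─████─███─█
───────────
─████──────
█████──────

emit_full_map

········───██
········─█─██
····██████─██
····██████─██
····██▲──────
─█████─███─██
──████─███─██
▣────────────
──████───────
██████───────

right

···········
······───██
······─█─██
··██████─██
··██████─██
··██─▲─────
████─███─██
████─███─██
───────────
████───────
████───────

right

···········
·····───██·
·····─█─██·
·██████─██·
·██████─██·
·██──▲────·
███─███─██·
███─███─██·
──────────·
███───────·
███───────·

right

···········
····───██··
····─█─██··
██████─██··
██████─██··
██───▲───··
██─███─██··
██─███─██··
─────────··
██───────··
██───────··

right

···········
···───██···
···─█─██···
█████─██···
█████─██···
█────▲──···
█─███─██···
█─███─██···
────────···
█───────···
█───────···

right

···········
··───██····
··─█─██····
████─███···
████─███···
─────▲──···
─███─███···
─███─███···
───────····
───────····
───────····

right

···········
·───██·····
·─█─██·····
███─███─···
███─███─···
─────▲──···
███─███─···
███─███─···
──────·····
──────·····
──────·····

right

···········
───██······
─█─██······
██─███──···
██─███──···
─────▲──···
██─███──···
██─███─▣···
─────······
─────······
─────······

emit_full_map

········───██···
········─█─██···
····██████─███──
····██████─███──
····██───────▲──
─█████─███─███──
──████─███─███─▣
▣────────────···
──████───────···
██████───────···


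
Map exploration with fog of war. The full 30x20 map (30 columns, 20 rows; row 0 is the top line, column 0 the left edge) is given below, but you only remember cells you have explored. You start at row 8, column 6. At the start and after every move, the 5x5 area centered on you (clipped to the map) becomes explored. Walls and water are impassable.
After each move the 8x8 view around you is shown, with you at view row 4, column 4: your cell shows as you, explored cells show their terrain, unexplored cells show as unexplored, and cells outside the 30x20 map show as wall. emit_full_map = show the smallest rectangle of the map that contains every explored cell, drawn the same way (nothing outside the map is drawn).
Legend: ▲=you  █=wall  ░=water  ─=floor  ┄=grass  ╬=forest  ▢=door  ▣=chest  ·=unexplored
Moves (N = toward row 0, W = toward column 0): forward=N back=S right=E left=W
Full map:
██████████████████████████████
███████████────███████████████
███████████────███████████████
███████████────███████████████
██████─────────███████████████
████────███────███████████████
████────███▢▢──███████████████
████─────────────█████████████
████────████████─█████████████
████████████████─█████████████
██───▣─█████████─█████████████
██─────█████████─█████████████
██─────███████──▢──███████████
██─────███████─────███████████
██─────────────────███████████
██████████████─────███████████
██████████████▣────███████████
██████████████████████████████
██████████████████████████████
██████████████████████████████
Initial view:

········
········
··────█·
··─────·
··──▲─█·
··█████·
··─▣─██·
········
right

········
········
·────██·
·──────·
·───▲██·
·██████·
·─▣─███·
········

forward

········
········
··───██·
·────██·
·───▲──·
·────██·
·██████·
·─▣─███·

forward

········
········
··█────·
··───██·
·───▲██·
·──────·
·────██·
·██████·

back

········
··█────·
··───██·
·────██·
·───▲──·
·────██·
·██████·
·─▣─███·

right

········
·█────··
·───███·
────███·
────▲──·
────███·
███████·
─▣─███··

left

········
··█────·
··───███
·────███
·───▲───
·────███
·███████
·─▣─███·

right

········
·█────··
·───███·
────███·
────▲──·
────███·
███████·
─▣─███··

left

········
··█────·
··───███
·────███
·───▲───
·────███
·███████
·─▣─███·

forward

········
········
··█────·
··───███
·───▲███
·───────
·────███
·███████
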